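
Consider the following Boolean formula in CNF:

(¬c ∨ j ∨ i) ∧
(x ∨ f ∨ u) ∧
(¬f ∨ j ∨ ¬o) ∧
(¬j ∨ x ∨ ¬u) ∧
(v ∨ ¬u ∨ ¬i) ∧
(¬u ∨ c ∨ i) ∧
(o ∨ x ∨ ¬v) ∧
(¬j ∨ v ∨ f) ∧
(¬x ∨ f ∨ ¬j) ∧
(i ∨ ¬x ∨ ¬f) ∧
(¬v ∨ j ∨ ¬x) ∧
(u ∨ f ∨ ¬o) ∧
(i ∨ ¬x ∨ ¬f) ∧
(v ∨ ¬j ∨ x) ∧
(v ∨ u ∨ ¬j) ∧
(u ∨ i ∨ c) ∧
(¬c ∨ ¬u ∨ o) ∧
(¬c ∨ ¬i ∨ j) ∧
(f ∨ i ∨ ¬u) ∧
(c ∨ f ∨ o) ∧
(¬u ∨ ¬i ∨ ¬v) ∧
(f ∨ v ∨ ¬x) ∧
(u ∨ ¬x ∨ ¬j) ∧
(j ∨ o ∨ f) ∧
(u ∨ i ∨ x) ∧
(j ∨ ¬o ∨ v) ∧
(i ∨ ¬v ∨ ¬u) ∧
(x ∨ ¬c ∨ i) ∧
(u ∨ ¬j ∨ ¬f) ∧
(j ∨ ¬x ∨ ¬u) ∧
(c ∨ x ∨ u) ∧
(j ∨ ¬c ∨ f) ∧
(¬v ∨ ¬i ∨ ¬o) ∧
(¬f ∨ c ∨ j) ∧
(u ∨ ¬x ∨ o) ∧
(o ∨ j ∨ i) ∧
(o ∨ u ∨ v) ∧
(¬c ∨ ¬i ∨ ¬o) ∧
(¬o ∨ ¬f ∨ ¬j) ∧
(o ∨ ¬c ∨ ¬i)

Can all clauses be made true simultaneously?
No

No, the formula is not satisfiable.

No assignment of truth values to the variables can make all 40 clauses true simultaneously.

The formula is UNSAT (unsatisfiable).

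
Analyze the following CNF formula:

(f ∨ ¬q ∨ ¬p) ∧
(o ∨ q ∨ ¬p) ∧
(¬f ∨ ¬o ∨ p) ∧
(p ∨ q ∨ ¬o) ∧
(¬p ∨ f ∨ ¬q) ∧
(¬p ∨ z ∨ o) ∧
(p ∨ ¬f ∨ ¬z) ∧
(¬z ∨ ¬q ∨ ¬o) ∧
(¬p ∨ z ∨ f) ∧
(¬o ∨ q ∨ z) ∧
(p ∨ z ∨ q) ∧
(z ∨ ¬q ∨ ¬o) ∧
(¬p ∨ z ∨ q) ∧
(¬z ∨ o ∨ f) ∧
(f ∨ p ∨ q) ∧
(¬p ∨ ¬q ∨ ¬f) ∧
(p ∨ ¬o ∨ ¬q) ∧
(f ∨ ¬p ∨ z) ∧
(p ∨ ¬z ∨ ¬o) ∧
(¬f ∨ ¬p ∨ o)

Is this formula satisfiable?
Yes

Yes, the formula is satisfiable.

One satisfying assignment is: q=True, f=False, p=False, z=False, o=False

Verification: With this assignment, all 20 clauses evaluate to true.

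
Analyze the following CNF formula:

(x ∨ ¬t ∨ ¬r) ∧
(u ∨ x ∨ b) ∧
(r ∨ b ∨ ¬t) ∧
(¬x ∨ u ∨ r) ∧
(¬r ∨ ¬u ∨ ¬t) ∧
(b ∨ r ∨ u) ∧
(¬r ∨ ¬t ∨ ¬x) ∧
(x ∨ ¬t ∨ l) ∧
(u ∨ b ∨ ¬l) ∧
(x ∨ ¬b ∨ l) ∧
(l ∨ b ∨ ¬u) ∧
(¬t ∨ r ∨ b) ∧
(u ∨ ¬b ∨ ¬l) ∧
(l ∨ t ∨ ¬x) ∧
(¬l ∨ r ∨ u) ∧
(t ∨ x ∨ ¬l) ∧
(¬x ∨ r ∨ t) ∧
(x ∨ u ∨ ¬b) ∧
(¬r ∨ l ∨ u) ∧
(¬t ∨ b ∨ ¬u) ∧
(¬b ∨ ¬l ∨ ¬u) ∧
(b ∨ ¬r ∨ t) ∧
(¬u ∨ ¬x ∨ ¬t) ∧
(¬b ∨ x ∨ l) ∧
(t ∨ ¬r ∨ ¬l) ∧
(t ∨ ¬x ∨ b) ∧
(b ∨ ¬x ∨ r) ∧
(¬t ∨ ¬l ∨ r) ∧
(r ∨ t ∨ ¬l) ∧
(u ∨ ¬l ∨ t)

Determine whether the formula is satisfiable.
No

No, the formula is not satisfiable.

No assignment of truth values to the variables can make all 30 clauses true simultaneously.

The formula is UNSAT (unsatisfiable).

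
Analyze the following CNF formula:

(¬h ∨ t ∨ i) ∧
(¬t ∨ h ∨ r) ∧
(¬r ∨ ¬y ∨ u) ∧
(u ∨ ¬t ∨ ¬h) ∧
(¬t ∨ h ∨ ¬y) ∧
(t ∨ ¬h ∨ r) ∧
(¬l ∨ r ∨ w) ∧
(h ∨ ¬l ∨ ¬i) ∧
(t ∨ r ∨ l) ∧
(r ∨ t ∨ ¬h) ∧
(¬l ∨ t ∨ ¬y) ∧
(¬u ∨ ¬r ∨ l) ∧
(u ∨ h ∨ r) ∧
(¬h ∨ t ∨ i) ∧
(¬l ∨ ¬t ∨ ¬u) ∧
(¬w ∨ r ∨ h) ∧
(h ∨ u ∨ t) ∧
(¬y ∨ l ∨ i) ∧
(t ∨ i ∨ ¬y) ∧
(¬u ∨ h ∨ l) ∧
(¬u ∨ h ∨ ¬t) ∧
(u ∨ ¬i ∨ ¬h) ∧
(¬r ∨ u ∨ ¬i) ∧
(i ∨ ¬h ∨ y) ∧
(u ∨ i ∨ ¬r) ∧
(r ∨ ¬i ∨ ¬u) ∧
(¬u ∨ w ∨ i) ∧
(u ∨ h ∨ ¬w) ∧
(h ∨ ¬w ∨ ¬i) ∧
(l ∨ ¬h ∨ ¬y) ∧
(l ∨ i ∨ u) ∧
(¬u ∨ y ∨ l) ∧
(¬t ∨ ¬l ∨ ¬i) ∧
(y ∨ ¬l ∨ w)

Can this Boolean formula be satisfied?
Yes

Yes, the formula is satisfiable.

One satisfying assignment is: i=False, l=True, u=True, w=True, r=True, h=False, t=False, y=False

Verification: With this assignment, all 34 clauses evaluate to true.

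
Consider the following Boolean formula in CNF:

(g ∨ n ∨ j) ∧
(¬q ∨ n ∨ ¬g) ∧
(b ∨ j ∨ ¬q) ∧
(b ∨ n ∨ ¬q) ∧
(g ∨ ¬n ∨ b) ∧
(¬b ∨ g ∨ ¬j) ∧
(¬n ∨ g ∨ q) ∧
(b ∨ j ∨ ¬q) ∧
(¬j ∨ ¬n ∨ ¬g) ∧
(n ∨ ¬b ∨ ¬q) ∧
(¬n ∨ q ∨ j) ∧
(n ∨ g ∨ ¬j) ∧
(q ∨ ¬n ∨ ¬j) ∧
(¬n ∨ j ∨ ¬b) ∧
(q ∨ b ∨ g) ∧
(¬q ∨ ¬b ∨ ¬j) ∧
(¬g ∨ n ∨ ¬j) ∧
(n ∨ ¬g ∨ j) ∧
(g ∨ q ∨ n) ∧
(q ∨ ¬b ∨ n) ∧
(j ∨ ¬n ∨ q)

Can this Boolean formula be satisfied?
No

No, the formula is not satisfiable.

No assignment of truth values to the variables can make all 21 clauses true simultaneously.

The formula is UNSAT (unsatisfiable).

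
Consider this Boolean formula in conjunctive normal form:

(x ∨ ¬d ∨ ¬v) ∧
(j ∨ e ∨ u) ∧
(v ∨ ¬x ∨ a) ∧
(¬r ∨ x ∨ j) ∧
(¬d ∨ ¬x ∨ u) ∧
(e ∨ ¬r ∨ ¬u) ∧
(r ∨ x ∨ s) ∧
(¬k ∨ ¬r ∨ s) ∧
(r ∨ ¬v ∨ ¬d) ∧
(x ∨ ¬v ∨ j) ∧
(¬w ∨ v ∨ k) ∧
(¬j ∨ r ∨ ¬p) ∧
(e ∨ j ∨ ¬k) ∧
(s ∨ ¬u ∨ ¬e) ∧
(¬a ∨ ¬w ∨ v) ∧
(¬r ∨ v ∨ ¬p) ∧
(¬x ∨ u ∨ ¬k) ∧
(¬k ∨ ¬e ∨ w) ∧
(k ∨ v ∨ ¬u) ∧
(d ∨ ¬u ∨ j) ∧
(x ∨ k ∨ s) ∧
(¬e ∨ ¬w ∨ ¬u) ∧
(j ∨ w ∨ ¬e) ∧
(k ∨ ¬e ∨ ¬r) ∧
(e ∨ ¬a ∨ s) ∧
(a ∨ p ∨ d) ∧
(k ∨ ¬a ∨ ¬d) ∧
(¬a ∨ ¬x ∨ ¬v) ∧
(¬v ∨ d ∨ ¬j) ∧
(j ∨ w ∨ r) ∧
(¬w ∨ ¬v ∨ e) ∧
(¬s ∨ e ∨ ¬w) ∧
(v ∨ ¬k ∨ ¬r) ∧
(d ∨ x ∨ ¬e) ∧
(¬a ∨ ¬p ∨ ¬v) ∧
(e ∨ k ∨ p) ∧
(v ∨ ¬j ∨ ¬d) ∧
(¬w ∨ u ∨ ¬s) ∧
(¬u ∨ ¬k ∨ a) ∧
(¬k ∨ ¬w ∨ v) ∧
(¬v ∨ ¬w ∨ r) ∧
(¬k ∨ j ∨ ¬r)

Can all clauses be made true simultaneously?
Yes

Yes, the formula is satisfiable.

One satisfying assignment is: v=False, k=False, x=True, d=False, e=True, a=True, p=False, w=False, j=True, s=False, r=False, u=False

Verification: With this assignment, all 42 clauses evaluate to true.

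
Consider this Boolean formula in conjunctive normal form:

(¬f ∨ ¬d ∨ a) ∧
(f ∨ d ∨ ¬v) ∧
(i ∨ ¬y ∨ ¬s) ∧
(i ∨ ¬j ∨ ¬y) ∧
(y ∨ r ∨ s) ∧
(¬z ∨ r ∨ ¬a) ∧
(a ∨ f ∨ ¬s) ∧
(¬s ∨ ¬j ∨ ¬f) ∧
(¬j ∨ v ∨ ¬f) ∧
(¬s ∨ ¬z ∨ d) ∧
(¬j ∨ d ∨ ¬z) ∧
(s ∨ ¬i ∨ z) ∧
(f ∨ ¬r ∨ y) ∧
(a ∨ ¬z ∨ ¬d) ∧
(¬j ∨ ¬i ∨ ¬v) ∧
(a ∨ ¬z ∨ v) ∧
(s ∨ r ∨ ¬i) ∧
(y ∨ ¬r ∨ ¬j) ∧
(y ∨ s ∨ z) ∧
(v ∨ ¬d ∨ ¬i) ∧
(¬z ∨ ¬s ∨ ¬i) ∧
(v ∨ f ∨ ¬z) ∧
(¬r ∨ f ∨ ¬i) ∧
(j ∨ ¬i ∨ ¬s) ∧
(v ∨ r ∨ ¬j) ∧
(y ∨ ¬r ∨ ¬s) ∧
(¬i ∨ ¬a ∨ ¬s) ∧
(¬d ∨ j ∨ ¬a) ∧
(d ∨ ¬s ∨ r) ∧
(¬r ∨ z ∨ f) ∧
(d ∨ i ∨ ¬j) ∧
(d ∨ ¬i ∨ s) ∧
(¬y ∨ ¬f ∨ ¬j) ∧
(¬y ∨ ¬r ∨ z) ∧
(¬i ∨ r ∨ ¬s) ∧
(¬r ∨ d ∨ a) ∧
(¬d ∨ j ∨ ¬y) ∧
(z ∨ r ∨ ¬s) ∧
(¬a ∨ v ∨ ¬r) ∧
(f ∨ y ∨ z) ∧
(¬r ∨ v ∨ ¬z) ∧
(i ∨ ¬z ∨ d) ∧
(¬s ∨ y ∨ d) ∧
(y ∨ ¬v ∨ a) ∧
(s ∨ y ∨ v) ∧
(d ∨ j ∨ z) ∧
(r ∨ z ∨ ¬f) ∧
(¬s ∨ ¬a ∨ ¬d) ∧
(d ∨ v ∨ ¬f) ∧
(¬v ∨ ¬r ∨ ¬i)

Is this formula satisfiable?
No

No, the formula is not satisfiable.

No assignment of truth values to the variables can make all 50 clauses true simultaneously.

The formula is UNSAT (unsatisfiable).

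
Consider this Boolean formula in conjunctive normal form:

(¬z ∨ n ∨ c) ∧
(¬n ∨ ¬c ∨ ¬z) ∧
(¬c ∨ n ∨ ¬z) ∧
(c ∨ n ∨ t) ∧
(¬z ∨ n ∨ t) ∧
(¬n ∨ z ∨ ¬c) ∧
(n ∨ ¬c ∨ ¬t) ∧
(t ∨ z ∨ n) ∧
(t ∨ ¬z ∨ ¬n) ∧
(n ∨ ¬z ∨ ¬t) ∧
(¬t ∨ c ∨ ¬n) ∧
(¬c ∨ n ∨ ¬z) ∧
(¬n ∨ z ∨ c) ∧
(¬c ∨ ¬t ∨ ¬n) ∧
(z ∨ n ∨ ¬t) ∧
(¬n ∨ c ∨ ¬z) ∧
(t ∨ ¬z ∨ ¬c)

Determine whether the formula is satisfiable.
No

No, the formula is not satisfiable.

No assignment of truth values to the variables can make all 17 clauses true simultaneously.

The formula is UNSAT (unsatisfiable).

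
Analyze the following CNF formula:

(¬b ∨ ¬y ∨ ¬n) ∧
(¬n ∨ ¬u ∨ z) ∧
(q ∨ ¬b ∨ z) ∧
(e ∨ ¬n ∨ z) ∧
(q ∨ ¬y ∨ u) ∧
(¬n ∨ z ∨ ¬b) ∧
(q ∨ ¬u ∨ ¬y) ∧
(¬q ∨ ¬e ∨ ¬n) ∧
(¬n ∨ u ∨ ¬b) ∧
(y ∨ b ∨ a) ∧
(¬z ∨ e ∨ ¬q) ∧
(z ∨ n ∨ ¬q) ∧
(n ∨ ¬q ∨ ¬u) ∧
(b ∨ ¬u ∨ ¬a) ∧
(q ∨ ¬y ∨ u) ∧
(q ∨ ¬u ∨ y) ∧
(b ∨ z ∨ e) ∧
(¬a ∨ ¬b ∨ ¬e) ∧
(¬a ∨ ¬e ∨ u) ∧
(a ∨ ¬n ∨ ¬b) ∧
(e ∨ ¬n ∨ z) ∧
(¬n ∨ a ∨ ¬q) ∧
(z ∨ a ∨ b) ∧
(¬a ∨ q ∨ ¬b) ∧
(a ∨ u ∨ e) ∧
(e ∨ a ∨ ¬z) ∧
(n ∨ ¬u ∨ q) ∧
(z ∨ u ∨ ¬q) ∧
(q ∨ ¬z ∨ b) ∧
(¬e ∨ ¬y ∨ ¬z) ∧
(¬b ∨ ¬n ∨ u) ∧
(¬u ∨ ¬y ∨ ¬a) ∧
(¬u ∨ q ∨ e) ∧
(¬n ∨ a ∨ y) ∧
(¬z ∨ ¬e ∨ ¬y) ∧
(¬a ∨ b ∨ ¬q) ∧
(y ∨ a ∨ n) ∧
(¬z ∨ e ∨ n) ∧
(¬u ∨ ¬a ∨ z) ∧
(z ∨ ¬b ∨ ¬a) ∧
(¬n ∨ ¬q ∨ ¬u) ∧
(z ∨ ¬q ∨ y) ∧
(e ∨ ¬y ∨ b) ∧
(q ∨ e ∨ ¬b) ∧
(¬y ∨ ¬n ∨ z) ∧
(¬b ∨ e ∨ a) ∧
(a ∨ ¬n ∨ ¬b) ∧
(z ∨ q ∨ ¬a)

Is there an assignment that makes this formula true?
No

No, the formula is not satisfiable.

No assignment of truth values to the variables can make all 48 clauses true simultaneously.

The formula is UNSAT (unsatisfiable).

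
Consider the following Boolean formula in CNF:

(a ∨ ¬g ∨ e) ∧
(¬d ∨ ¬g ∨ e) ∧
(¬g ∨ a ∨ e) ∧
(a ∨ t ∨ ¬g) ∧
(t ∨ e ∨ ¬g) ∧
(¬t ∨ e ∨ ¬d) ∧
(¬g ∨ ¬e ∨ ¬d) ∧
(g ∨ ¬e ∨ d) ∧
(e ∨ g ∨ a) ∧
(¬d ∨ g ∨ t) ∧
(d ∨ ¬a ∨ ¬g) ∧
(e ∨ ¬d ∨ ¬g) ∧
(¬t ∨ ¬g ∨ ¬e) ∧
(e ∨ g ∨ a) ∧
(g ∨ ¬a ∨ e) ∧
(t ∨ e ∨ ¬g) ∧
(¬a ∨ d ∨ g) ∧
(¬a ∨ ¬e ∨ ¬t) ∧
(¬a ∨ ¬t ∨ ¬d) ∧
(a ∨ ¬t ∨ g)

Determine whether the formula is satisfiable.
No

No, the formula is not satisfiable.

No assignment of truth values to the variables can make all 20 clauses true simultaneously.

The formula is UNSAT (unsatisfiable).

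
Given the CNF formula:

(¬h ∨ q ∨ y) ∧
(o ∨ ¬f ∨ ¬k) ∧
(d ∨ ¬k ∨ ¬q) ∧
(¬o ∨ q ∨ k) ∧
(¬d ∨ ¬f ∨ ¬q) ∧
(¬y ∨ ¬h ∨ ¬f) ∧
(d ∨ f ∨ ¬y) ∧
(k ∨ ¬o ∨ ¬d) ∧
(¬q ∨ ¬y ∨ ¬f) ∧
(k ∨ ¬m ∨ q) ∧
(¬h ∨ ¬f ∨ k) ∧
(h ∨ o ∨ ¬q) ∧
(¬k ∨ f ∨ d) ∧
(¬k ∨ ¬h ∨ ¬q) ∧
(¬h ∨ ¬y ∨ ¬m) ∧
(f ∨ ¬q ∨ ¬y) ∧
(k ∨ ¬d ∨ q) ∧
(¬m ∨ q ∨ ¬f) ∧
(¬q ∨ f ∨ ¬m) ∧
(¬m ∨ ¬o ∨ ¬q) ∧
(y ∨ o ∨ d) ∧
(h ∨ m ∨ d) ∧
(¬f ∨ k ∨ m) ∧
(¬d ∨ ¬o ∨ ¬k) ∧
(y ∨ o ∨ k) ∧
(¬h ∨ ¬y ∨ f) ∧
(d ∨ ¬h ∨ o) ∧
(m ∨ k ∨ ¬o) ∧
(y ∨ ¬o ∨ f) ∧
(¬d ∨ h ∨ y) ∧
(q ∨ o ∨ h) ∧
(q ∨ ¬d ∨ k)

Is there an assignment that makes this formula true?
No

No, the formula is not satisfiable.

No assignment of truth values to the variables can make all 32 clauses true simultaneously.

The formula is UNSAT (unsatisfiable).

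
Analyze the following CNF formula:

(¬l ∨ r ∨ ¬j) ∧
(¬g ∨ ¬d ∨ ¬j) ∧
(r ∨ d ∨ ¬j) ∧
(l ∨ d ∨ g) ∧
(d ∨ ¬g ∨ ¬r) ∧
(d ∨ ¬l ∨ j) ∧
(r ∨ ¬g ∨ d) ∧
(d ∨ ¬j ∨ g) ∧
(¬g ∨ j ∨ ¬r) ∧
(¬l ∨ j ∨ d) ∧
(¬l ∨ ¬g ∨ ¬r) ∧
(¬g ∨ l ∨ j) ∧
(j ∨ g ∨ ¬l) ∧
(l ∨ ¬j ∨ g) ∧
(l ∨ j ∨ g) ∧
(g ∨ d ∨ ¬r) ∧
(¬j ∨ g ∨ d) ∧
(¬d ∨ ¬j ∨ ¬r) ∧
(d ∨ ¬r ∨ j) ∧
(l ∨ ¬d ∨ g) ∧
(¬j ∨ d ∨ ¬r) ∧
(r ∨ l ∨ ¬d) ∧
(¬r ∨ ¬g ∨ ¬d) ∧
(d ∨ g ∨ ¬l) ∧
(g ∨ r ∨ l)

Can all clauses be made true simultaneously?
Yes

Yes, the formula is satisfiable.

One satisfying assignment is: d=True, j=False, g=True, r=False, l=True

Verification: With this assignment, all 25 clauses evaluate to true.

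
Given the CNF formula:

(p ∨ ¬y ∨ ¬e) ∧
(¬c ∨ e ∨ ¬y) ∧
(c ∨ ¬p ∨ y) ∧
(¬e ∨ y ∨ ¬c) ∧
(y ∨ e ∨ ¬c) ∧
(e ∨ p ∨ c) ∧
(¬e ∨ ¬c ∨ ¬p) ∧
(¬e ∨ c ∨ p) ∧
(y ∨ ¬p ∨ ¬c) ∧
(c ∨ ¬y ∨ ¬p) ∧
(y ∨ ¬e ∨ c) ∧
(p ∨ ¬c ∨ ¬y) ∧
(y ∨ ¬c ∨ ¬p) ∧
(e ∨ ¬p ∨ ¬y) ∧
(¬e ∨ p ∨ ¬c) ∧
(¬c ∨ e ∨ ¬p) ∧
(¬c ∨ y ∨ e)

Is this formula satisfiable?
No

No, the formula is not satisfiable.

No assignment of truth values to the variables can make all 17 clauses true simultaneously.

The formula is UNSAT (unsatisfiable).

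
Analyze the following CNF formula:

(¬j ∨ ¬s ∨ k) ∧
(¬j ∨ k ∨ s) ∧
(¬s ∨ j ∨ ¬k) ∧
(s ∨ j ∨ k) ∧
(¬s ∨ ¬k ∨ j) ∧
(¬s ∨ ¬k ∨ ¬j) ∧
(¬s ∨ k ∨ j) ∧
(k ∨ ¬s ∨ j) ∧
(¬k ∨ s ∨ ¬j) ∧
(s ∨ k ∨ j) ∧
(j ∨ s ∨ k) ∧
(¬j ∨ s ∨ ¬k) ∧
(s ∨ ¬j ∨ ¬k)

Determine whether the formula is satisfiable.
Yes

Yes, the formula is satisfiable.

One satisfying assignment is: s=False, j=False, k=True

Verification: With this assignment, all 13 clauses evaluate to true.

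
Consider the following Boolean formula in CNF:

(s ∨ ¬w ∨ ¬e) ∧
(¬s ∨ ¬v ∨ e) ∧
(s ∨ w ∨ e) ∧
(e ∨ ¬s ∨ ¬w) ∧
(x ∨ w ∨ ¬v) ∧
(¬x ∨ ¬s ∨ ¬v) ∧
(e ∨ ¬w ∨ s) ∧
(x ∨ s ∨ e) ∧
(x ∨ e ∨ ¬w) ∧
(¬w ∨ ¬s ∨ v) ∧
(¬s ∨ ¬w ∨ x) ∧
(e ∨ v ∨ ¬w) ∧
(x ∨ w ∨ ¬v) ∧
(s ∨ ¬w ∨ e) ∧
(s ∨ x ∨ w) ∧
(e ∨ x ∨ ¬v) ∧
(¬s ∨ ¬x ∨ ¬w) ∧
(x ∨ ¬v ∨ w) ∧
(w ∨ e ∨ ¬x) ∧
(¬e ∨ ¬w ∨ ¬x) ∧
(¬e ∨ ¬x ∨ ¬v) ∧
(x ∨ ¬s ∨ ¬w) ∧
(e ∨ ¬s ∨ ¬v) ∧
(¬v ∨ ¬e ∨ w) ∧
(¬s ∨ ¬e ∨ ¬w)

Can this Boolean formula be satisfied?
Yes

Yes, the formula is satisfiable.

One satisfying assignment is: x=True, v=False, s=False, e=True, w=False

Verification: With this assignment, all 25 clauses evaluate to true.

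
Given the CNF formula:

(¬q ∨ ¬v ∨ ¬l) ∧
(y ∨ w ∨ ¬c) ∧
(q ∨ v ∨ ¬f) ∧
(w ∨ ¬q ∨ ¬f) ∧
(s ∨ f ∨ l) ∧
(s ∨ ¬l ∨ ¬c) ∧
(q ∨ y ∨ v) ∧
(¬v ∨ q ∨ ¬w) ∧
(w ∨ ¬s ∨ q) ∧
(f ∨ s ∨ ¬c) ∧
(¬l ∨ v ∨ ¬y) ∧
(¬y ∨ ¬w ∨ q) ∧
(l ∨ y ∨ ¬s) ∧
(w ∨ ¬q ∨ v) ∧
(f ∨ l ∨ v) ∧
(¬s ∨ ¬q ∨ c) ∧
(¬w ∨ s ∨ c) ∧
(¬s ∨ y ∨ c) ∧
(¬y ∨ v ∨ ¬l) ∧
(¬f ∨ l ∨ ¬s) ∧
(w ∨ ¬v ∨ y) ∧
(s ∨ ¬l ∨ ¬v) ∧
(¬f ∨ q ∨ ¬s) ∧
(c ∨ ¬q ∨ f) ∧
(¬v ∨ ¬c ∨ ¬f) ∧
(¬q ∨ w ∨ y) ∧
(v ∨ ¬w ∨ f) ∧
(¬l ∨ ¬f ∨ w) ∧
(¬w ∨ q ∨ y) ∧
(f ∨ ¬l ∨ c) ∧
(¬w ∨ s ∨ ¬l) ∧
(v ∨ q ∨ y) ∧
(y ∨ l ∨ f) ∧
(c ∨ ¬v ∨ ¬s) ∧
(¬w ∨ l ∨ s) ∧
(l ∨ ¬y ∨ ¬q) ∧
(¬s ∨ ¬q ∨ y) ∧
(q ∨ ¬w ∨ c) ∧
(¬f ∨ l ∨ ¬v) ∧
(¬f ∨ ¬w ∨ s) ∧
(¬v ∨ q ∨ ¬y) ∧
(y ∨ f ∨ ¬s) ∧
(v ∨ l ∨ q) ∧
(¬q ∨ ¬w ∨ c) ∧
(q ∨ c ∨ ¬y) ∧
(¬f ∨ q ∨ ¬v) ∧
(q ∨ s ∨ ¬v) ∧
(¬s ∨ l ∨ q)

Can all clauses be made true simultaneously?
No

No, the formula is not satisfiable.

No assignment of truth values to the variables can make all 48 clauses true simultaneously.

The formula is UNSAT (unsatisfiable).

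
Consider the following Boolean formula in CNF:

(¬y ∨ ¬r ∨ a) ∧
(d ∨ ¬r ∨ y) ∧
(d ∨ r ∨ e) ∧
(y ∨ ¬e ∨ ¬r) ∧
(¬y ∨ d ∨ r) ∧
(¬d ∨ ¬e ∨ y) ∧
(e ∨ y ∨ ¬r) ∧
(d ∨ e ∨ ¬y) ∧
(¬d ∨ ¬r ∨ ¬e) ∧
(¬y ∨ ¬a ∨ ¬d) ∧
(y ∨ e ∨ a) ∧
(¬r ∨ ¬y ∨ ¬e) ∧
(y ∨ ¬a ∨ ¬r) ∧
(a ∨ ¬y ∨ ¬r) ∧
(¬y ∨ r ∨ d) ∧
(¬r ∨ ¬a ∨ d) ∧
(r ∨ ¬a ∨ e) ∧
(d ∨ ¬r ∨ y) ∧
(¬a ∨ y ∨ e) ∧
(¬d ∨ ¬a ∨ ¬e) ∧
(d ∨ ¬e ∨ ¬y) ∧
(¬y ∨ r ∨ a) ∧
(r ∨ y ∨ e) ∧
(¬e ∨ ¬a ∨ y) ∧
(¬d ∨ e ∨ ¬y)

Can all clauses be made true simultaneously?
Yes

Yes, the formula is satisfiable.

One satisfying assignment is: d=False, r=False, y=False, e=True, a=False

Verification: With this assignment, all 25 clauses evaluate to true.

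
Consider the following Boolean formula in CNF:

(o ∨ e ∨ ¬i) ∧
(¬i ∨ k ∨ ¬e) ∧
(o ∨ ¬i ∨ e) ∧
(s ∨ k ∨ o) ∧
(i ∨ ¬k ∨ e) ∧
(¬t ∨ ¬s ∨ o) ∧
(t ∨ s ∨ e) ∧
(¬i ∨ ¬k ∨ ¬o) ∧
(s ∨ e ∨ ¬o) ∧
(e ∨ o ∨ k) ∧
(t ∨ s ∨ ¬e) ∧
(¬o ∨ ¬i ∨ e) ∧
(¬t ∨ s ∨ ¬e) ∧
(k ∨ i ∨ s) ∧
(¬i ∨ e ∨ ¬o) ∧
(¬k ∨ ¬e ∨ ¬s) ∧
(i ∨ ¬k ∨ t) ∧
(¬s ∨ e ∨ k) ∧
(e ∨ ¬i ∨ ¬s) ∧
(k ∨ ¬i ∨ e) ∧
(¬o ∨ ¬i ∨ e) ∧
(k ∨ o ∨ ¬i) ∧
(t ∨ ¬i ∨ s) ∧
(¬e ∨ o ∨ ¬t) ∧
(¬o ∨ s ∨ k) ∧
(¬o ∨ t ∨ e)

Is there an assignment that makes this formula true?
Yes

Yes, the formula is satisfiable.

One satisfying assignment is: i=False, e=True, s=True, k=False, o=True, t=False

Verification: With this assignment, all 26 clauses evaluate to true.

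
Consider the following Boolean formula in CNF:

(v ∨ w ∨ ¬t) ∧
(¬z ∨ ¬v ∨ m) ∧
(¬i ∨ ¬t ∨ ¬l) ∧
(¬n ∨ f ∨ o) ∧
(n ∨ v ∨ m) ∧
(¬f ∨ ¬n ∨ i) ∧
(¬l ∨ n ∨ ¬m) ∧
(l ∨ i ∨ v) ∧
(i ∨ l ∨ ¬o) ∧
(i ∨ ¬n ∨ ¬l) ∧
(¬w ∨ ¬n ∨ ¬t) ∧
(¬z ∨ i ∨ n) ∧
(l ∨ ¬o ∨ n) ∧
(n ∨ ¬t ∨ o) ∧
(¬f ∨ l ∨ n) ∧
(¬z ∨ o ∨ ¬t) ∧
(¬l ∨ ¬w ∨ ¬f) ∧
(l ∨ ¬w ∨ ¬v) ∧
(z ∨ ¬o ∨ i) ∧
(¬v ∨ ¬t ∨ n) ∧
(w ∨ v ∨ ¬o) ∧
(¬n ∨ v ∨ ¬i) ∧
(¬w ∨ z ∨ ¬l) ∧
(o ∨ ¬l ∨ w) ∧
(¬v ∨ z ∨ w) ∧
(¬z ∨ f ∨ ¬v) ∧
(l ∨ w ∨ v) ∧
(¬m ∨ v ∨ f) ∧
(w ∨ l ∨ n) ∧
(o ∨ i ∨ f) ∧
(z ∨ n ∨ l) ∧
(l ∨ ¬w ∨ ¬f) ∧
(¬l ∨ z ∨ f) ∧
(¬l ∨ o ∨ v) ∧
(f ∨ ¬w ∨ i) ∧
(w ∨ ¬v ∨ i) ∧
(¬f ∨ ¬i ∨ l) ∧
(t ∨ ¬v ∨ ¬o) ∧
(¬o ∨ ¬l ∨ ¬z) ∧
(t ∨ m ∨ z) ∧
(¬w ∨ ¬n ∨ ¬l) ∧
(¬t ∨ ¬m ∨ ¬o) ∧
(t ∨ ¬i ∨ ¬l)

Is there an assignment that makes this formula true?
No

No, the formula is not satisfiable.

No assignment of truth values to the variables can make all 43 clauses true simultaneously.

The formula is UNSAT (unsatisfiable).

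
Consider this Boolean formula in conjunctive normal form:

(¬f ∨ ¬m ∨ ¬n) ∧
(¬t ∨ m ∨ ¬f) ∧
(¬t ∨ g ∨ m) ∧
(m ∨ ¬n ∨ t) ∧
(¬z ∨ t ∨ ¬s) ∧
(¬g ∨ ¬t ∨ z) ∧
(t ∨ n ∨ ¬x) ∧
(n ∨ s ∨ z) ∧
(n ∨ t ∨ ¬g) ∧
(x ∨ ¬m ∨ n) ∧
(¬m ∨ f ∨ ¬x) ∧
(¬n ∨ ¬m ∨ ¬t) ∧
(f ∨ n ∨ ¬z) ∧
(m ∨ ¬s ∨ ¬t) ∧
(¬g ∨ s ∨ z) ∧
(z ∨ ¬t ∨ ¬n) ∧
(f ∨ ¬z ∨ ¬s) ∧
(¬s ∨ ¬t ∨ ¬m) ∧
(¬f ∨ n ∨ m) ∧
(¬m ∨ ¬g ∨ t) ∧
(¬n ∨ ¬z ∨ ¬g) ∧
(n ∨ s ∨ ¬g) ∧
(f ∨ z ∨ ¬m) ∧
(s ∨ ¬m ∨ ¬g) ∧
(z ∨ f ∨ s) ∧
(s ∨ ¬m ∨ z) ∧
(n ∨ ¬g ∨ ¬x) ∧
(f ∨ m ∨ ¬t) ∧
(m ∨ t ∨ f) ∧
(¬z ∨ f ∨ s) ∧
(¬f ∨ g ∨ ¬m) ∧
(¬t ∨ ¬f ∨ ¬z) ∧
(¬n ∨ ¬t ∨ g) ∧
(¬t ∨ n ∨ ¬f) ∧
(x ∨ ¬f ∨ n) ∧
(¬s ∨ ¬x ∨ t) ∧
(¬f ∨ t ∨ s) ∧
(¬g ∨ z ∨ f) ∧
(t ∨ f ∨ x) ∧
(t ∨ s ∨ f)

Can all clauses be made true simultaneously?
No

No, the formula is not satisfiable.

No assignment of truth values to the variables can make all 40 clauses true simultaneously.

The formula is UNSAT (unsatisfiable).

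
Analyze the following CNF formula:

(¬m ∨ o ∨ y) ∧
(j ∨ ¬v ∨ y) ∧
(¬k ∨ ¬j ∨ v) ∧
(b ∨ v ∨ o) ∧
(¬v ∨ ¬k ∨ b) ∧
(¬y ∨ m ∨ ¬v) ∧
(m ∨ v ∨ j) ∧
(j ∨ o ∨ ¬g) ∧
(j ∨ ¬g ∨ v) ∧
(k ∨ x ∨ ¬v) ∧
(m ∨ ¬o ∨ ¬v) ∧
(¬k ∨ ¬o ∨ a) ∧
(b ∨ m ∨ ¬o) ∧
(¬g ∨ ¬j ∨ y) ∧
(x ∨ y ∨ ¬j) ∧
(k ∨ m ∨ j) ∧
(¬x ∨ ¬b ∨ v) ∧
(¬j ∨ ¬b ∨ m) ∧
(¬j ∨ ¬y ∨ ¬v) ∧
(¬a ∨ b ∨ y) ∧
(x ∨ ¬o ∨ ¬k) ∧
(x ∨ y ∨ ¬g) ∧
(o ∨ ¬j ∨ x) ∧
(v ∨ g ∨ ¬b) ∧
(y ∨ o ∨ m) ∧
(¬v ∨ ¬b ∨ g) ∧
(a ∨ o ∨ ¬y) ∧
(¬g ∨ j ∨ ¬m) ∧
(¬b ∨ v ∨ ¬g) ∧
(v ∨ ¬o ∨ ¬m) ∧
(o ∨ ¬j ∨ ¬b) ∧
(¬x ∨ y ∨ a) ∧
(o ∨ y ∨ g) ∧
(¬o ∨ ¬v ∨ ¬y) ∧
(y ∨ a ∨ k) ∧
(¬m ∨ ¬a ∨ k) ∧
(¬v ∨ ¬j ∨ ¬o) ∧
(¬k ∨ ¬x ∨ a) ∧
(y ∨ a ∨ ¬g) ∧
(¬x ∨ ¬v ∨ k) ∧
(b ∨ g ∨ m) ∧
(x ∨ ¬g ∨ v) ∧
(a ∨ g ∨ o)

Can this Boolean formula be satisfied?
No

No, the formula is not satisfiable.

No assignment of truth values to the variables can make all 43 clauses true simultaneously.

The formula is UNSAT (unsatisfiable).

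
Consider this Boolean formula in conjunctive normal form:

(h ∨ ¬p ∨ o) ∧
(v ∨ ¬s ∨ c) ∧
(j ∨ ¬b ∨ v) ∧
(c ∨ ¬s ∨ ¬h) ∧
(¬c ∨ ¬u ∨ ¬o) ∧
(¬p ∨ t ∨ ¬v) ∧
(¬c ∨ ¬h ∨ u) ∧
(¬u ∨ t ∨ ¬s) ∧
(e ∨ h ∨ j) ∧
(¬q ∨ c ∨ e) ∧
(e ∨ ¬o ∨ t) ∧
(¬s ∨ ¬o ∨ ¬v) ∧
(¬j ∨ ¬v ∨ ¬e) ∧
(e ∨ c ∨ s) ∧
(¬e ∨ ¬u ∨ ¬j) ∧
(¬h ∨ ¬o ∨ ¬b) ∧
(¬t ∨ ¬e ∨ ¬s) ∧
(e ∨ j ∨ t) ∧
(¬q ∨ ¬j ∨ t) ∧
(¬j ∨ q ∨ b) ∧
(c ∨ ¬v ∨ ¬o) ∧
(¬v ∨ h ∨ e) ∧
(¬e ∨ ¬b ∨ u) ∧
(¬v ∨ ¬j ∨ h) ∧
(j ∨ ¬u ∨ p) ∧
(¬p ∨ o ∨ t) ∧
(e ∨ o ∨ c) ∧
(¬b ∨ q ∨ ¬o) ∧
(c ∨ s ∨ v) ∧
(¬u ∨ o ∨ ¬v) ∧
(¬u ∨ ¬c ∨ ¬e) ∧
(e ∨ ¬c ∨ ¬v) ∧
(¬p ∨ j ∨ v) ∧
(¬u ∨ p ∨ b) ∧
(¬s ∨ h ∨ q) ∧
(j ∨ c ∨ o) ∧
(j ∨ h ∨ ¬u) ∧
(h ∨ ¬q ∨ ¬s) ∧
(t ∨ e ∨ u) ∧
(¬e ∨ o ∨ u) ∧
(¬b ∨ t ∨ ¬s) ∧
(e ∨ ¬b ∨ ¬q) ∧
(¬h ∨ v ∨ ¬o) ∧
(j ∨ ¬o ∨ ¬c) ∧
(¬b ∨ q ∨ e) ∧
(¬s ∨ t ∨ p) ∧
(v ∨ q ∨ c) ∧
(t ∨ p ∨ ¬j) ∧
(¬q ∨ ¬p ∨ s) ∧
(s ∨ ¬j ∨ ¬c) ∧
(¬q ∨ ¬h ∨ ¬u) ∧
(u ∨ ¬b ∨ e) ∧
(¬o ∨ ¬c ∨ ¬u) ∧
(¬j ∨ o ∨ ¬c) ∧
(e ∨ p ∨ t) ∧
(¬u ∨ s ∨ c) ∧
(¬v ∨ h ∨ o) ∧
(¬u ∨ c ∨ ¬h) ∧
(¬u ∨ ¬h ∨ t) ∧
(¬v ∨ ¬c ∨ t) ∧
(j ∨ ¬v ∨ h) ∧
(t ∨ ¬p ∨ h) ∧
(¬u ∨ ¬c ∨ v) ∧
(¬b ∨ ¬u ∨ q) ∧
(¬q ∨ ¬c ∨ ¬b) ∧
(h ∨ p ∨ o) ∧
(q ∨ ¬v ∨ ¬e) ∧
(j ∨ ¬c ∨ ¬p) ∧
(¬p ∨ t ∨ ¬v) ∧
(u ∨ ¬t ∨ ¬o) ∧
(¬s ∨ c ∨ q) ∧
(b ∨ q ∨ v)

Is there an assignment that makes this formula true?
No

No, the formula is not satisfiable.

No assignment of truth values to the variables can make all 72 clauses true simultaneously.

The formula is UNSAT (unsatisfiable).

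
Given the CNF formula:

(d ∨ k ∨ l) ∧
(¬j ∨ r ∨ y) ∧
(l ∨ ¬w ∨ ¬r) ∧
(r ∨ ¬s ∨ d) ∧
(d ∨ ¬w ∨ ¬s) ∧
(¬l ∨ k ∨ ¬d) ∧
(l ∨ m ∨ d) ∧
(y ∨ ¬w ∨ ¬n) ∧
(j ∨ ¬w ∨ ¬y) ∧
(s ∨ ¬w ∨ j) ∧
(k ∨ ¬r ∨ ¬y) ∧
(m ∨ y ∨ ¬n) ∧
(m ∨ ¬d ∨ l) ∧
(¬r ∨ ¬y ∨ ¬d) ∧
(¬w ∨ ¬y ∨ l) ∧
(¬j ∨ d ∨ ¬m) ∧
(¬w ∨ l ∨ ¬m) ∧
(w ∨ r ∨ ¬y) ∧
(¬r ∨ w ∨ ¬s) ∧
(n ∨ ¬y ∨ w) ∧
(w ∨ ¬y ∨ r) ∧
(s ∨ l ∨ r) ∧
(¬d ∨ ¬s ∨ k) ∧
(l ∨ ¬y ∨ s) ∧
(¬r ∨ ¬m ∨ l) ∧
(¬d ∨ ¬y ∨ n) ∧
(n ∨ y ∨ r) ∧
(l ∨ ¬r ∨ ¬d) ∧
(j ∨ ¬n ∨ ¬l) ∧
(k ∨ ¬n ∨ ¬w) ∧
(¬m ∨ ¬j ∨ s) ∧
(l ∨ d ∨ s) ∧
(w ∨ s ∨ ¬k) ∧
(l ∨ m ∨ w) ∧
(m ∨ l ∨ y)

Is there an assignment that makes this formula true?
Yes

Yes, the formula is satisfiable.

One satisfying assignment is: d=False, m=False, n=False, r=True, y=False, l=True, s=False, j=False, w=False, k=False

Verification: With this assignment, all 35 clauses evaluate to true.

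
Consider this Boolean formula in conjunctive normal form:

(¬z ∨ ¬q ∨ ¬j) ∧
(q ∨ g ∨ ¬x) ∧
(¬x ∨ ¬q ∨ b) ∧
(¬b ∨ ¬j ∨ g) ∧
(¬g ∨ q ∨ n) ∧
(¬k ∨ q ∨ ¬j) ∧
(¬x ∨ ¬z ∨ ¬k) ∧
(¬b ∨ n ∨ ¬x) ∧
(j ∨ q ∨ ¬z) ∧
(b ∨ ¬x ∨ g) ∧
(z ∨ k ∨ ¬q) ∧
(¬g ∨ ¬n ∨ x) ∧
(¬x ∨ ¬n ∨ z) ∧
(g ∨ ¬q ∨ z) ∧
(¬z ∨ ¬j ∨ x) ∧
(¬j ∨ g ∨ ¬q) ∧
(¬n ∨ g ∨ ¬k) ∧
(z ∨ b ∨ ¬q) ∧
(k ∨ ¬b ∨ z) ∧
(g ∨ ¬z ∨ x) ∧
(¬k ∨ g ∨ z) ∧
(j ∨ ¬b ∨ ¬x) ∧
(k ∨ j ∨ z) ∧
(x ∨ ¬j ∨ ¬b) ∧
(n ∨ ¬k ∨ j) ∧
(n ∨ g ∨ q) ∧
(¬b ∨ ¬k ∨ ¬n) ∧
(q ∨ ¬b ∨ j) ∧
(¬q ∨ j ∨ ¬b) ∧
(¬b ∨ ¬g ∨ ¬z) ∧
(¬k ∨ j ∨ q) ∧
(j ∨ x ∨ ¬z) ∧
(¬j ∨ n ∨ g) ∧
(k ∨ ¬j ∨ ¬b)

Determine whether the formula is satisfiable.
Yes

Yes, the formula is satisfiable.

One satisfying assignment is: j=True, q=False, g=False, k=False, n=True, x=False, b=False, z=False

Verification: With this assignment, all 34 clauses evaluate to true.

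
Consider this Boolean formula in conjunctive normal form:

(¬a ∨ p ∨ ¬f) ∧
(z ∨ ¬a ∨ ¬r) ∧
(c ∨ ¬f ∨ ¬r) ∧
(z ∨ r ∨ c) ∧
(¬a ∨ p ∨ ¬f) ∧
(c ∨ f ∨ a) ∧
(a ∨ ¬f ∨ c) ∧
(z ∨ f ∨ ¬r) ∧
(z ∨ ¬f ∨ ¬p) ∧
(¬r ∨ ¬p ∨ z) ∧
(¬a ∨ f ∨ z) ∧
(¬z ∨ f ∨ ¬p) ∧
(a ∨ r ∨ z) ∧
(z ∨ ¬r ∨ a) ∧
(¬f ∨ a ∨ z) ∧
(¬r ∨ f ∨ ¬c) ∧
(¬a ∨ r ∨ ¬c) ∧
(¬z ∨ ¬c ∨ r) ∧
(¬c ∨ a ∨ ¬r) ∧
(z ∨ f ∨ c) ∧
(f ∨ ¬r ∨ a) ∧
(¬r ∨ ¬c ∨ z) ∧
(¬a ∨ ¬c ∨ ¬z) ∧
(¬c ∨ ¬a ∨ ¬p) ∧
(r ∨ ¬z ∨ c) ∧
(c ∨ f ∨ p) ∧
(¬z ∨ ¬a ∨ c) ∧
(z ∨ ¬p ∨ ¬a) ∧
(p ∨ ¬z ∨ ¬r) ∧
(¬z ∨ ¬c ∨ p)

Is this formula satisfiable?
No

No, the formula is not satisfiable.

No assignment of truth values to the variables can make all 30 clauses true simultaneously.

The formula is UNSAT (unsatisfiable).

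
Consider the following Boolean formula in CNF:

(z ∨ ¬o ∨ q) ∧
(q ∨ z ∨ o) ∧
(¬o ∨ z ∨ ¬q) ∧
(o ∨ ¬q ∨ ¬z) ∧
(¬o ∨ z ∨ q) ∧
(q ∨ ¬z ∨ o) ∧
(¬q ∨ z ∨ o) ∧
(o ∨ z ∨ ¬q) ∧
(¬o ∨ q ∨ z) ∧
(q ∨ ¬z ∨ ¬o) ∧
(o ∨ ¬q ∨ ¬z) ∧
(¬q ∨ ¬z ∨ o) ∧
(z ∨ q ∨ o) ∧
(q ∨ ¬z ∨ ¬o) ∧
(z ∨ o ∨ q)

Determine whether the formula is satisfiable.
Yes

Yes, the formula is satisfiable.

One satisfying assignment is: z=True, o=True, q=True

Verification: With this assignment, all 15 clauses evaluate to true.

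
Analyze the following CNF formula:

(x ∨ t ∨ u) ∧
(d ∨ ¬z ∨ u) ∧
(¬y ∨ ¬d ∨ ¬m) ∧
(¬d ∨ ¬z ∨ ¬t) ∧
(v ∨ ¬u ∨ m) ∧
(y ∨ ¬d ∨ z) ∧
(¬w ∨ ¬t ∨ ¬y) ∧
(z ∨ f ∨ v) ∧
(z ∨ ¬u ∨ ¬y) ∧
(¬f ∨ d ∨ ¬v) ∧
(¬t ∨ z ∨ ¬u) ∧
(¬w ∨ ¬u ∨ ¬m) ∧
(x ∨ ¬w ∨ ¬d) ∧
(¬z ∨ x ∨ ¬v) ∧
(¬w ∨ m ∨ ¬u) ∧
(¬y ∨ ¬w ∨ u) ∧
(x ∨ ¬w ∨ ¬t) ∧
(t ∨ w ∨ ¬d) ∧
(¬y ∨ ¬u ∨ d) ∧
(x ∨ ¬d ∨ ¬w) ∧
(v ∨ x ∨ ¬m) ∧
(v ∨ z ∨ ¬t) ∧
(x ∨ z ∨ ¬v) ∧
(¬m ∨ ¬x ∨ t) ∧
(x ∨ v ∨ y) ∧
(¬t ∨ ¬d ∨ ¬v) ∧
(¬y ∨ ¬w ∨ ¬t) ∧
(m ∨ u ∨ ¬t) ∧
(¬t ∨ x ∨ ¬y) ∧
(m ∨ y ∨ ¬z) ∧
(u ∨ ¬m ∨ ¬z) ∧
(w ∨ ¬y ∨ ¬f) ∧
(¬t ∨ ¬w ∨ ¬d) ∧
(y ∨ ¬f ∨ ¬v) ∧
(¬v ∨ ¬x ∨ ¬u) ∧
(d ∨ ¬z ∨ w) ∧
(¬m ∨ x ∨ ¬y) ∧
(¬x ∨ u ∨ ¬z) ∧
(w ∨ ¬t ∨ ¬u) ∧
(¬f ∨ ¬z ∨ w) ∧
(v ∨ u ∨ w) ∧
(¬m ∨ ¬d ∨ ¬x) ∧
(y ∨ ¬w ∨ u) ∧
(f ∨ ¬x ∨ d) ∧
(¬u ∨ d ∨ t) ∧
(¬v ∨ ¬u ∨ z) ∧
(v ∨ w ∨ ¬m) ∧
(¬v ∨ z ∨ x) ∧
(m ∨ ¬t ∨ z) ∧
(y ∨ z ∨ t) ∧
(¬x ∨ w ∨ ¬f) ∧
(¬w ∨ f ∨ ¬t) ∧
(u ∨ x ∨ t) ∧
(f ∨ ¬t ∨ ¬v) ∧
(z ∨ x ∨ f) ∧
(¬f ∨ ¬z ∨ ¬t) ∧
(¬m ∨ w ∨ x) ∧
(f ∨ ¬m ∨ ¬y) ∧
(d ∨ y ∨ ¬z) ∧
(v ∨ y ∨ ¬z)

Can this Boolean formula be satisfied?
No

No, the formula is not satisfiable.

No assignment of truth values to the variables can make all 60 clauses true simultaneously.

The formula is UNSAT (unsatisfiable).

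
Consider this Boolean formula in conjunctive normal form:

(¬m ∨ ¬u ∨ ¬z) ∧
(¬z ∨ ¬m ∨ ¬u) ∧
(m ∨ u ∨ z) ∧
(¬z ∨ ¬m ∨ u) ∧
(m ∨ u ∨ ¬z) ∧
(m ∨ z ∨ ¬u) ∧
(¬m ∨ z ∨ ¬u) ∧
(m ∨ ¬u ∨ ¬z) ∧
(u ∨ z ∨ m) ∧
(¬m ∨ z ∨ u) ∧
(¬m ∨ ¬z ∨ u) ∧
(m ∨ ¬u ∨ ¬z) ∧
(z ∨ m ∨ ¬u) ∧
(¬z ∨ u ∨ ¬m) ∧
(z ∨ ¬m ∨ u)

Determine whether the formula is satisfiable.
No

No, the formula is not satisfiable.

No assignment of truth values to the variables can make all 15 clauses true simultaneously.

The formula is UNSAT (unsatisfiable).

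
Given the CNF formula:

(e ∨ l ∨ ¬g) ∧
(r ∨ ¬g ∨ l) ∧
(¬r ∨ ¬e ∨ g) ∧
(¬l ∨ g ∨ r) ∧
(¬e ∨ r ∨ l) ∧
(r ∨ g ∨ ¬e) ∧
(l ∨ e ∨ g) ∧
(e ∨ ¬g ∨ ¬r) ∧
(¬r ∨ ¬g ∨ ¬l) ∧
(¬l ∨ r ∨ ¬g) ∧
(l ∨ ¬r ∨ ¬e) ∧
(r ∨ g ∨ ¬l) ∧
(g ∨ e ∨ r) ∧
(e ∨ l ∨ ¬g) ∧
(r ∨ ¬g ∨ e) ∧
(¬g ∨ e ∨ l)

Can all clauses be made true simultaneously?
Yes

Yes, the formula is satisfiable.

One satisfying assignment is: e=False, l=True, r=True, g=False

Verification: With this assignment, all 16 clauses evaluate to true.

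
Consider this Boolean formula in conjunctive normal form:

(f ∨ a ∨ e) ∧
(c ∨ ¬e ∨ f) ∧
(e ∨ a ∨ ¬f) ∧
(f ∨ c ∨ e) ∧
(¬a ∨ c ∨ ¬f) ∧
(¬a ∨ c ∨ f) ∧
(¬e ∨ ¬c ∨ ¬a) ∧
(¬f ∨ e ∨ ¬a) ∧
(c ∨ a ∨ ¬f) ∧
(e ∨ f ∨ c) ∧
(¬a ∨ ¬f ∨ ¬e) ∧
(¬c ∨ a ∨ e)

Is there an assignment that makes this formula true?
Yes

Yes, the formula is satisfiable.

One satisfying assignment is: c=True, e=True, a=False, f=True

Verification: With this assignment, all 12 clauses evaluate to true.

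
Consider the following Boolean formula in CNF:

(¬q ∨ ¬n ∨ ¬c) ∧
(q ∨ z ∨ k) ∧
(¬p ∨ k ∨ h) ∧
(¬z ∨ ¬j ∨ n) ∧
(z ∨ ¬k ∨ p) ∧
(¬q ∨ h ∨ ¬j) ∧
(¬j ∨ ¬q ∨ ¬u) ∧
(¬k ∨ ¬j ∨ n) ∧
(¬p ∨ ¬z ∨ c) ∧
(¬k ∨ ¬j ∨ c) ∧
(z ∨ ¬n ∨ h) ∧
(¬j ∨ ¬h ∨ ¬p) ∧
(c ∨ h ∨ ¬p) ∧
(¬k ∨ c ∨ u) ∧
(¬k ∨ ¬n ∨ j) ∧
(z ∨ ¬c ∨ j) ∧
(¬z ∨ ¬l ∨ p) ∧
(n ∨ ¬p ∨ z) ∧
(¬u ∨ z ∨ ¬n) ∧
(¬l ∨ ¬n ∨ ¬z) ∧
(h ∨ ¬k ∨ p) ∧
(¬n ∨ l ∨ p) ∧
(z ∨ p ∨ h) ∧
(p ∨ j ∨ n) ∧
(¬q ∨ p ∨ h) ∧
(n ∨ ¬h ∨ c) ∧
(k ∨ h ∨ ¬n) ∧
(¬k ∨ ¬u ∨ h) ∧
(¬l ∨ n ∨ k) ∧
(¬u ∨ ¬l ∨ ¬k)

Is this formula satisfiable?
Yes

Yes, the formula is satisfiable.

One satisfying assignment is: q=False, p=True, h=True, l=False, z=True, u=False, c=True, j=False, n=False, k=False

Verification: With this assignment, all 30 clauses evaluate to true.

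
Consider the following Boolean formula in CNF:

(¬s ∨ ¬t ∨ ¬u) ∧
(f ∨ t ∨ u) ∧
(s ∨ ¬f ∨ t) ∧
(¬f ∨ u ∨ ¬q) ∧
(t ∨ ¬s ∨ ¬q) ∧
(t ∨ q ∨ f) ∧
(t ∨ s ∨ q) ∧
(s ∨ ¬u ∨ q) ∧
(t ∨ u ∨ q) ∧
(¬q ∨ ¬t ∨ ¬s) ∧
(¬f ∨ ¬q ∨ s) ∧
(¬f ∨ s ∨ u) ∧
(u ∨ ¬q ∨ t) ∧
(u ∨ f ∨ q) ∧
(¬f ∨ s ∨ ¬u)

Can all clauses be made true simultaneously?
Yes

Yes, the formula is satisfiable.

One satisfying assignment is: f=True, u=False, t=True, s=True, q=False

Verification: With this assignment, all 15 clauses evaluate to true.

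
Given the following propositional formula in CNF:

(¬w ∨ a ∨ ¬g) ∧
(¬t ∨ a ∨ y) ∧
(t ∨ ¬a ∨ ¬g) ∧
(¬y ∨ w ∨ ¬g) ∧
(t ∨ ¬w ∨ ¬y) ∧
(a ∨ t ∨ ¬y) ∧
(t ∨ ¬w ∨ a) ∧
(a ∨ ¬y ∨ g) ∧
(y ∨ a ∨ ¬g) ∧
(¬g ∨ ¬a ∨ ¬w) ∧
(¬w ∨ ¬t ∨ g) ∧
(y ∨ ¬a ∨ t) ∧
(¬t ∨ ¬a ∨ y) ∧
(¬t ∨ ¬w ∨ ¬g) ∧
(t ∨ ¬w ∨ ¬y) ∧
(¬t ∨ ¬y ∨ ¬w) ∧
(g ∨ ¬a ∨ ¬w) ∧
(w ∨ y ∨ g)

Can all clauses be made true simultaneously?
Yes

Yes, the formula is satisfiable.

One satisfying assignment is: g=False, t=False, y=True, a=True, w=False

Verification: With this assignment, all 18 clauses evaluate to true.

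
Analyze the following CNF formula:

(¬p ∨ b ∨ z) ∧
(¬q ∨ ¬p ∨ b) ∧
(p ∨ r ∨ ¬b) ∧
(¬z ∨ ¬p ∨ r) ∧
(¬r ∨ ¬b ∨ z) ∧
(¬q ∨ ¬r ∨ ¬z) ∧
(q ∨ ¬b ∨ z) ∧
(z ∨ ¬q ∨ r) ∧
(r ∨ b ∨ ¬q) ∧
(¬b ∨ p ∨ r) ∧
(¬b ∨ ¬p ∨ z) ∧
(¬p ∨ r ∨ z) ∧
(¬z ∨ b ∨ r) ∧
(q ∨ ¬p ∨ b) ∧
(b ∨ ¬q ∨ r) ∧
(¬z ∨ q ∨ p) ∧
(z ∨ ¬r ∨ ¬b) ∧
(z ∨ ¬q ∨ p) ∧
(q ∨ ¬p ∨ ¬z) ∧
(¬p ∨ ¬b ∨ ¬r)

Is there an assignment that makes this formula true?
Yes

Yes, the formula is satisfiable.

One satisfying assignment is: p=False, q=False, z=False, r=False, b=False

Verification: With this assignment, all 20 clauses evaluate to true.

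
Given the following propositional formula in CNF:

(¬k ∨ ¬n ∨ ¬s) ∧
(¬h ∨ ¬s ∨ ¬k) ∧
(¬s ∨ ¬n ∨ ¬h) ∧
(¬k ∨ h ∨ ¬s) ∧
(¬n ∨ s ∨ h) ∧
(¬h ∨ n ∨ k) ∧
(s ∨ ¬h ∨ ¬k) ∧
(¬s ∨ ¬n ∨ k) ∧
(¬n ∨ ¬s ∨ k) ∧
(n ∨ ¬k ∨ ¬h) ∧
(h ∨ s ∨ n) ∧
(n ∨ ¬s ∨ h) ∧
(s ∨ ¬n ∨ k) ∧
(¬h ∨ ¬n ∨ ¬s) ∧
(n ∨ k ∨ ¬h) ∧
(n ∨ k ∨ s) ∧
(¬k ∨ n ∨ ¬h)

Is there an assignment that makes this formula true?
No

No, the formula is not satisfiable.

No assignment of truth values to the variables can make all 17 clauses true simultaneously.

The formula is UNSAT (unsatisfiable).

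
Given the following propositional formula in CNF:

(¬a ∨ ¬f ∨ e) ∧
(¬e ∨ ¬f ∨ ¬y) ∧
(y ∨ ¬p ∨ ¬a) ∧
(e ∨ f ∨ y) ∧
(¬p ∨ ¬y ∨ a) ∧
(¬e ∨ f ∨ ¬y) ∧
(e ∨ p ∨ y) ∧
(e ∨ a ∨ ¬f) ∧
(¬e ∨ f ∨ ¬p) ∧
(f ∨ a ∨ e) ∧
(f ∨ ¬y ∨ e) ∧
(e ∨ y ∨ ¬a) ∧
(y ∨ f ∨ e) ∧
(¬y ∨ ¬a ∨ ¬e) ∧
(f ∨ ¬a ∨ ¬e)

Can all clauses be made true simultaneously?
Yes

Yes, the formula is satisfiable.

One satisfying assignment is: a=True, e=True, f=True, y=False, p=False

Verification: With this assignment, all 15 clauses evaluate to true.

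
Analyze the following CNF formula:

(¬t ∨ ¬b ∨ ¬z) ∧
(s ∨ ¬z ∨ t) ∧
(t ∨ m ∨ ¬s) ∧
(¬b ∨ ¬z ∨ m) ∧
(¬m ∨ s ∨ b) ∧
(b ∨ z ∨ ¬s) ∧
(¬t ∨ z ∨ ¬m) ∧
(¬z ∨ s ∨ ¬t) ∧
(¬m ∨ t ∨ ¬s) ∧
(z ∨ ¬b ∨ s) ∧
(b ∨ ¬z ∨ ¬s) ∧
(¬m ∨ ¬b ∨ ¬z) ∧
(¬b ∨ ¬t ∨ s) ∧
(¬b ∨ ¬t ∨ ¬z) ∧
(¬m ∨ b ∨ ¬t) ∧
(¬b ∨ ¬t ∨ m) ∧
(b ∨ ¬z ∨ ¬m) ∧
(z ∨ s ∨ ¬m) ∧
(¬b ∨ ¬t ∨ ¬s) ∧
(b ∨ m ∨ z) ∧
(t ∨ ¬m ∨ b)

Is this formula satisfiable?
No

No, the formula is not satisfiable.

No assignment of truth values to the variables can make all 21 clauses true simultaneously.

The formula is UNSAT (unsatisfiable).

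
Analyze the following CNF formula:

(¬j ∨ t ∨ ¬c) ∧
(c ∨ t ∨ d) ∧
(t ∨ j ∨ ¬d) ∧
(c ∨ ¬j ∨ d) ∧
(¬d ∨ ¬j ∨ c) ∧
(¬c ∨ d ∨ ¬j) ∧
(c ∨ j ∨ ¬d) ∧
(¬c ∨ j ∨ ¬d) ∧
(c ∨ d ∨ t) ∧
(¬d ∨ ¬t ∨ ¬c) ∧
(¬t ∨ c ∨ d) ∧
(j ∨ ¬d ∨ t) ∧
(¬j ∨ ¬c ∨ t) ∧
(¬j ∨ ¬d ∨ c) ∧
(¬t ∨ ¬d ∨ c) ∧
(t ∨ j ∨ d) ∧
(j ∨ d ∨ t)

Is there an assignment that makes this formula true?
Yes

Yes, the formula is satisfiable.

One satisfying assignment is: t=True, j=False, c=True, d=False

Verification: With this assignment, all 17 clauses evaluate to true.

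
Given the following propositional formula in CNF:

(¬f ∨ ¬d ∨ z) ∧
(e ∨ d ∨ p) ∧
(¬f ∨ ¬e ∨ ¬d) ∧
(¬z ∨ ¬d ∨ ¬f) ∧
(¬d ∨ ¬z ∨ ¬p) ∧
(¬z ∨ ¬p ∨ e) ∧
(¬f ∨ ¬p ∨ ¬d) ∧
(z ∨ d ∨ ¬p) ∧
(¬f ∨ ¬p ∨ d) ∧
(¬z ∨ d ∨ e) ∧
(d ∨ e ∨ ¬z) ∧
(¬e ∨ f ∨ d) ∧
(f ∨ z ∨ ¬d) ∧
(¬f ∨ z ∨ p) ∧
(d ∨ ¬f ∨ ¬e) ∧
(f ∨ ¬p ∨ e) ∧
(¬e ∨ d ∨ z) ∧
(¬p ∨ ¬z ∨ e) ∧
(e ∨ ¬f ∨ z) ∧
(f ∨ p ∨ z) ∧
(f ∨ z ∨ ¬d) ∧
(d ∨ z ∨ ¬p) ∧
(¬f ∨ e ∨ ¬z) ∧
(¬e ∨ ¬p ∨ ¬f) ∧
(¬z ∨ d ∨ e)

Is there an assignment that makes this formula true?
Yes

Yes, the formula is satisfiable.

One satisfying assignment is: p=False, z=True, d=True, e=True, f=False

Verification: With this assignment, all 25 clauses evaluate to true.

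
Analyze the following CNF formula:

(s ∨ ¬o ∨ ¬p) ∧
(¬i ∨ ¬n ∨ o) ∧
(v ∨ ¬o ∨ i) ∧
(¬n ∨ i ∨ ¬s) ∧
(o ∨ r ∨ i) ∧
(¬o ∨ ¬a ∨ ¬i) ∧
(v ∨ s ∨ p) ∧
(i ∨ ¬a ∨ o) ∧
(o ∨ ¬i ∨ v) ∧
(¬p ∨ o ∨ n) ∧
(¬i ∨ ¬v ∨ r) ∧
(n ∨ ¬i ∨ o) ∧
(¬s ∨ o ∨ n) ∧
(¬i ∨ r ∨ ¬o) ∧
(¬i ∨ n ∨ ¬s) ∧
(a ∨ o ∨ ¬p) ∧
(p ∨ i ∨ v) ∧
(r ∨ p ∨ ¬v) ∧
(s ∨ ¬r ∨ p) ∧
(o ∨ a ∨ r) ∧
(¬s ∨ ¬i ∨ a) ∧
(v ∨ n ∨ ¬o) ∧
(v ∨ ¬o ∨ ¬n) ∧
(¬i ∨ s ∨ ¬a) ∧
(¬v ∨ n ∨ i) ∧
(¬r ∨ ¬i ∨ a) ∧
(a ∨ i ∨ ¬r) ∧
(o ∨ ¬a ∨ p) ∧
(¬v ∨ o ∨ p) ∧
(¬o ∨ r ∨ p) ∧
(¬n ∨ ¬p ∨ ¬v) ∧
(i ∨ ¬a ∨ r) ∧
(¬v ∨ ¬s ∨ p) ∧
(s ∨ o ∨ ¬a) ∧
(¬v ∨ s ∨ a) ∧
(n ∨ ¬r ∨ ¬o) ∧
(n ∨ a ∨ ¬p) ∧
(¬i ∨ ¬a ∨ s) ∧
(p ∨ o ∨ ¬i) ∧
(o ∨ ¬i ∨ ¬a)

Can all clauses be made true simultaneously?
No

No, the formula is not satisfiable.

No assignment of truth values to the variables can make all 40 clauses true simultaneously.

The formula is UNSAT (unsatisfiable).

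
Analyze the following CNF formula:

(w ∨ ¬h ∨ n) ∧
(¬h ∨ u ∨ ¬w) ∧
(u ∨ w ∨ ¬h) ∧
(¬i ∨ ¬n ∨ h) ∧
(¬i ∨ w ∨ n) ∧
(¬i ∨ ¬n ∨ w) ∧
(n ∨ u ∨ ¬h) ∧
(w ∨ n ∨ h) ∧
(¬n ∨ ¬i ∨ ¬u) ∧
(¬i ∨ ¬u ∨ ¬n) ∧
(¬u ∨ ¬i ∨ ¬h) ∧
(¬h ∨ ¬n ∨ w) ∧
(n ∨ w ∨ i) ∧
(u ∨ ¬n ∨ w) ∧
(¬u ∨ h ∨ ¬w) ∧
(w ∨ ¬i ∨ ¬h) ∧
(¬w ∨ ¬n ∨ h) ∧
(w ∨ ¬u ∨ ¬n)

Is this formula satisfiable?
Yes

Yes, the formula is satisfiable.

One satisfying assignment is: i=False, u=True, w=True, h=True, n=True

Verification: With this assignment, all 18 clauses evaluate to true.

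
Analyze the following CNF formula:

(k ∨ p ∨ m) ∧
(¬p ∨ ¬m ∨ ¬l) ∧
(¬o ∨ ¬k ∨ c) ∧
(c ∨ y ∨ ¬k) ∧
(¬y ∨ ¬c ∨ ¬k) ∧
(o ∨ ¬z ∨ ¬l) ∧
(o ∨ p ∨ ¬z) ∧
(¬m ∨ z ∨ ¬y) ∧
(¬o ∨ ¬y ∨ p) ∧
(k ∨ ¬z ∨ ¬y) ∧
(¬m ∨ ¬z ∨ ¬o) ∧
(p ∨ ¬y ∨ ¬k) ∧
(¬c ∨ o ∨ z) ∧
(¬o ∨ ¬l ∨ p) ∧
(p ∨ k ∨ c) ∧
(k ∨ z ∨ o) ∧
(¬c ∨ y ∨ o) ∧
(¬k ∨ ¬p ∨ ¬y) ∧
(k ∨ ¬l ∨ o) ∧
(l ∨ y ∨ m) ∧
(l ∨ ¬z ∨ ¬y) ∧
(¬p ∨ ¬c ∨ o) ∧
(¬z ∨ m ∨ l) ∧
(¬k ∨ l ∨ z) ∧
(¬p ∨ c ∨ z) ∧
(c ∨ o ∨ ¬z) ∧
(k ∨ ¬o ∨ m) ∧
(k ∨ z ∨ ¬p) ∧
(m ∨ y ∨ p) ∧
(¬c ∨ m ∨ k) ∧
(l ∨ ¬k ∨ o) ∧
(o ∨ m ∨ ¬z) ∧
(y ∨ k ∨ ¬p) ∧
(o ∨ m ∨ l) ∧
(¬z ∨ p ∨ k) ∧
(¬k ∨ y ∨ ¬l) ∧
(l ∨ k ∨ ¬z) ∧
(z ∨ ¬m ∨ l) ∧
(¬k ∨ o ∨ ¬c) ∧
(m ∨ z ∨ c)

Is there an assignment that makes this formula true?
No

No, the formula is not satisfiable.

No assignment of truth values to the variables can make all 40 clauses true simultaneously.

The formula is UNSAT (unsatisfiable).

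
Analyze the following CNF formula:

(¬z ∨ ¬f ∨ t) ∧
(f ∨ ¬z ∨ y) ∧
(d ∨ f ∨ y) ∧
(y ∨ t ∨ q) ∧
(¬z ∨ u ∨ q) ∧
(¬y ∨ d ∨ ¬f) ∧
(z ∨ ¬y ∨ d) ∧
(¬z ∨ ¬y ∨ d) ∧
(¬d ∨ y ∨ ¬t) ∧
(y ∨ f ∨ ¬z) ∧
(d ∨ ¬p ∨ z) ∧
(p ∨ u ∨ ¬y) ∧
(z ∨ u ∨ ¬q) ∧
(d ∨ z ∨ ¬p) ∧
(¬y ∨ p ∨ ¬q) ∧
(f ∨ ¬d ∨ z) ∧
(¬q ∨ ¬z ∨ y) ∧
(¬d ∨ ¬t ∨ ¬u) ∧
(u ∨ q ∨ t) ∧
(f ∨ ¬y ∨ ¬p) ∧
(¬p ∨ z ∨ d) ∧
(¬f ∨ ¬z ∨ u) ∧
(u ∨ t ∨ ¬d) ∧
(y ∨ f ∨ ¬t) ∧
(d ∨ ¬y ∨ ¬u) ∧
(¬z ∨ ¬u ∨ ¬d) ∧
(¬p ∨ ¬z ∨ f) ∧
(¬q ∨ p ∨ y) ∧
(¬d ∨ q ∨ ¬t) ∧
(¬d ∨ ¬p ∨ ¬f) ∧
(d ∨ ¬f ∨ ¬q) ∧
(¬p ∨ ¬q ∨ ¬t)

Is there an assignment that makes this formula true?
Yes

Yes, the formula is satisfiable.

One satisfying assignment is: z=False, u=False, t=True, p=False, q=False, d=False, y=False, f=True

Verification: With this assignment, all 32 clauses evaluate to true.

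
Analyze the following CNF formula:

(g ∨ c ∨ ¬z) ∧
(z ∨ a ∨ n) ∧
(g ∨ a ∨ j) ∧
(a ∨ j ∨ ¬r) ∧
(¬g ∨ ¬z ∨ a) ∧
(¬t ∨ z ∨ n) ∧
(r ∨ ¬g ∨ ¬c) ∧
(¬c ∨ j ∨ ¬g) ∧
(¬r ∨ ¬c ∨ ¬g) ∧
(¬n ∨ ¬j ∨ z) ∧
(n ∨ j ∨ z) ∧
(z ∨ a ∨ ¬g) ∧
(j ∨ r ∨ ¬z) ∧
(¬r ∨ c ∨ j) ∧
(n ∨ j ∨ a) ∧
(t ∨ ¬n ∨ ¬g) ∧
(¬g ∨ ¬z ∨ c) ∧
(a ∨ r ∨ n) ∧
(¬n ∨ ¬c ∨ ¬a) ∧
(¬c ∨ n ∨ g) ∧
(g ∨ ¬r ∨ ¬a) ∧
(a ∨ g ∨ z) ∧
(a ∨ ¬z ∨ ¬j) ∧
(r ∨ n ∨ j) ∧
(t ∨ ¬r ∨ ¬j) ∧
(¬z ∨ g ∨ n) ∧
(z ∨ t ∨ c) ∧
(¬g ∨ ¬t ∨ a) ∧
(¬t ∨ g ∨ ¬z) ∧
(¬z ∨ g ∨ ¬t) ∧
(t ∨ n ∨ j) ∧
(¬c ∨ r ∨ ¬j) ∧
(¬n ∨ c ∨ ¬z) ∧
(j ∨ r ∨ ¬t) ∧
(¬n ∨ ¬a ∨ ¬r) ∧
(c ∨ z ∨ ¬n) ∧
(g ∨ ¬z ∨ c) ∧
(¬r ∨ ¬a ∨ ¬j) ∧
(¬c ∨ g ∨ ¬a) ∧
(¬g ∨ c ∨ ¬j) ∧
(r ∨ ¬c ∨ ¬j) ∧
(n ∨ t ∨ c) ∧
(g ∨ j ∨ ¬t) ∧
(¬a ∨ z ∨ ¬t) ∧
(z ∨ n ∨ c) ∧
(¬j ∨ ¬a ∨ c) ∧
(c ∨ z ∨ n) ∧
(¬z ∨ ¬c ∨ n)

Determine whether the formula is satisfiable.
No

No, the formula is not satisfiable.

No assignment of truth values to the variables can make all 48 clauses true simultaneously.

The formula is UNSAT (unsatisfiable).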